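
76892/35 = 76892/35 = 2196.91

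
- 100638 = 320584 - 421222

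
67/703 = 67/703  =  0.10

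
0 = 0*2588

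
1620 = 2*810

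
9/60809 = 9/60809  =  0.00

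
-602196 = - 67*8988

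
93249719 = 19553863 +73695856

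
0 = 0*270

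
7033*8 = 56264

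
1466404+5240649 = 6707053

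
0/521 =0 = 0.00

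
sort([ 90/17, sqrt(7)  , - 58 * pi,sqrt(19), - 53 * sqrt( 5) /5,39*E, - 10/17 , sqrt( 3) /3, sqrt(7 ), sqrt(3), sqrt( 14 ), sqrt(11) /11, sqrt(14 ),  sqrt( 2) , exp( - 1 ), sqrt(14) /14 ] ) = [ - 58*pi, - 53*sqrt( 5) /5, - 10/17 , sqrt( 14)/14, sqrt( 11 ) /11, exp( - 1) , sqrt( 3) /3, sqrt( 2),sqrt(3 ) , sqrt(7),sqrt (7),sqrt(14), sqrt(14),sqrt(19 ), 90/17, 39* E ] 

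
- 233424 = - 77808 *3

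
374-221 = 153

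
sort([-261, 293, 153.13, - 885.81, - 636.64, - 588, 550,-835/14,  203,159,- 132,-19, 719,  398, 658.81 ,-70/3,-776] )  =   [  -  885.81, - 776, - 636.64,  -  588 ,-261, - 132,-835/14, - 70/3, -19,153.13,159, 203,  293,398, 550 , 658.81, 719 ] 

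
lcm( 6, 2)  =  6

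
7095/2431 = 2+203/221 = 2.92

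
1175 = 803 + 372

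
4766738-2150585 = 2616153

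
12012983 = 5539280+6473703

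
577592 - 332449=245143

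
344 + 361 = 705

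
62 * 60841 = 3772142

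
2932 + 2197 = 5129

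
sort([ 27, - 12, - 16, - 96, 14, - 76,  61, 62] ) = [ -96, - 76, - 16, - 12,14, 27, 61, 62 ] 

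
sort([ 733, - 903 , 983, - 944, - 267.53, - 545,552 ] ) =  [ - 944, - 903, -545, - 267.53 , 552, 733 , 983 ] 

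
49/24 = 49/24  =  2.04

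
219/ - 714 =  - 73/238 = - 0.31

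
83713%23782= 12367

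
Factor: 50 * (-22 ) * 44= - 48400 = -2^4 * 5^2 * 11^2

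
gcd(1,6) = 1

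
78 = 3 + 75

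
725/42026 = 725/42026 = 0.02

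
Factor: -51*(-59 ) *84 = 252756=2^2*3^2*7^1*17^1*59^1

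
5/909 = 5/909 = 0.01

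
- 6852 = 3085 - 9937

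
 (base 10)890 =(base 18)2d8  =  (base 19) 28g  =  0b1101111010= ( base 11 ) 73a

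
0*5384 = 0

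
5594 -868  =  4726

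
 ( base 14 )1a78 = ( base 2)1001011001010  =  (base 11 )3683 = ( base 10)4810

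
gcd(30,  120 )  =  30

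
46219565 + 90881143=137100708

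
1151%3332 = 1151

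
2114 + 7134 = 9248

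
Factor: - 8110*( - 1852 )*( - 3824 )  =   - 2^7 * 5^1*239^1*463^1*811^1 = - 57435409280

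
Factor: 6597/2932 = 2^( - 2 )*3^2 = 9/4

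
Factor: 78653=78653^1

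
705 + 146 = 851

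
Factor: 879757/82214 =2^( -1 ) *11^( - 1)*19^2*37^(-1 )*101^( - 1)*2437^1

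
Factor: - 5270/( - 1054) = 5^1 = 5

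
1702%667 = 368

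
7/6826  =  7/6826  =  0.00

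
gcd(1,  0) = 1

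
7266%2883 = 1500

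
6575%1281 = 170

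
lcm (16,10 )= 80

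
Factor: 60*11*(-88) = -2^5*3^1*5^1*11^2 = - 58080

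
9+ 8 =17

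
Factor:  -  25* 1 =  - 25 = -5^2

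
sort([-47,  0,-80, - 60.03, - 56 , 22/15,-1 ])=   [ -80, - 60.03, -56,-47, - 1,0,22/15 ] 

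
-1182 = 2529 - 3711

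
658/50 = 13 + 4/25 = 13.16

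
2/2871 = 2/2871 = 0.00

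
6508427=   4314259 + 2194168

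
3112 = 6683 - 3571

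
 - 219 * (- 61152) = 13392288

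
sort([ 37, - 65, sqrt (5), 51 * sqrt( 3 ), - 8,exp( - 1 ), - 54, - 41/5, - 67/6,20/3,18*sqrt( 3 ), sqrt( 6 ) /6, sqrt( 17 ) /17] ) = [ - 65, - 54, - 67/6, - 41/5, - 8  ,  sqrt( 17)/17, exp(  -  1 ), sqrt (6 )/6 , sqrt( 5), 20/3, 18*sqrt(3 ), 37, 51*sqrt( 3)] 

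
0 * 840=0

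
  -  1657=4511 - 6168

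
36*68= 2448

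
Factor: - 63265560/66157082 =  - 2^2*3^1*5^1*37^1*89^( - 1)*14249^1*371669^( - 1) = - 31632780/33078541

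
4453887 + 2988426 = 7442313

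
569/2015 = 569/2015   =  0.28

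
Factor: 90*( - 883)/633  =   - 2^1*3^1*5^1*211^( - 1 ) *883^1 =- 26490/211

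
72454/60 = 1207 + 17/30  =  1207.57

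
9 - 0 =9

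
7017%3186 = 645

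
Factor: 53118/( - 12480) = -681/160 = - 2^( - 5 )*3^1*5^( - 1)*227^1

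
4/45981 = 4/45981= 0.00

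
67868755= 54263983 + 13604772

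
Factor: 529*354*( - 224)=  -41947584 =- 2^6*3^1*7^1*23^2 * 59^1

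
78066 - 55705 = 22361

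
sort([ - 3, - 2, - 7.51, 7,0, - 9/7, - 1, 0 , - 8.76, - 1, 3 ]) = [ - 8.76, - 7.51 ,-3,-2, - 9/7, - 1, - 1, 0,0,3,7] 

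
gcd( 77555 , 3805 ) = 5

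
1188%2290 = 1188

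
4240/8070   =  424/807=0.53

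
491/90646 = 491/90646 = 0.01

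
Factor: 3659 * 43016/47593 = 2^3 * 7^ ( - 1) * 13^ ( - 1 )*19^1*283^1*523^ ( - 1)*3659^1= 157395544/47593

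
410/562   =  205/281 = 0.73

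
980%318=26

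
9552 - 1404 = 8148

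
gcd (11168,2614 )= 2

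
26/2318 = 13/1159 = 0.01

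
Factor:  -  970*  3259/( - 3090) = 3^(-1 ) * 97^1*103^( - 1 )*3259^1 = 316123/309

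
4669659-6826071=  - 2156412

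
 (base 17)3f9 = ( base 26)1hd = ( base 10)1131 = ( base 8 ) 2153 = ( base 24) 1N3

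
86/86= 1 = 1.00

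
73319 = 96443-23124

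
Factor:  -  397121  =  -37^1*10733^1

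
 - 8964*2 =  - 17928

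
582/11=52 + 10/11= 52.91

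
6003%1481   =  79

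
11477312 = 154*74528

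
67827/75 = 904 + 9/25 =904.36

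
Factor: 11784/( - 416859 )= - 8/283 = - 2^3*283^( - 1 ) 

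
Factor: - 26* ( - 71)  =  2^1 * 13^1*71^1 = 1846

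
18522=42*441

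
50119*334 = 16739746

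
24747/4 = 6186 + 3/4 = 6186.75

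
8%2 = 0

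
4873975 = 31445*155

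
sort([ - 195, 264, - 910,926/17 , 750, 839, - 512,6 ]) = [ - 910, - 512, - 195,6,926/17, 264,750, 839 ]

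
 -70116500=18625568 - 88742068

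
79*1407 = 111153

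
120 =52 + 68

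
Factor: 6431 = 59^1*109^1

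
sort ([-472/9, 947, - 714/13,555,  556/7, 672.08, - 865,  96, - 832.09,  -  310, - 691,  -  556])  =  [ - 865 ,-832.09,-691, - 556 , - 310, - 714/13, - 472/9,556/7,96, 555, 672.08, 947 ]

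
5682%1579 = 945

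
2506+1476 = 3982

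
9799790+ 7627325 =17427115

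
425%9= 2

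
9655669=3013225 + 6642444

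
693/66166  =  693/66166 = 0.01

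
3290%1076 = 62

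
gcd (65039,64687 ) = 1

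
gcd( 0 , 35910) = 35910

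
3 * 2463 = 7389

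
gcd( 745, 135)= 5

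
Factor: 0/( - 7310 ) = 0^1 = 0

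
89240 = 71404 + 17836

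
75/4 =75/4 = 18.75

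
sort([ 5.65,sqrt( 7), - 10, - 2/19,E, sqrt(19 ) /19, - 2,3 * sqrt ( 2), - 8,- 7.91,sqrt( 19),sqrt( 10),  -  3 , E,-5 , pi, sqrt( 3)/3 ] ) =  [ - 10, - 8, - 7.91, - 5, - 3, - 2, - 2/19,sqrt( 19) /19,sqrt(3)/3,sqrt(7 ),E,  E,  pi,sqrt( 10),3 * sqrt ( 2),sqrt( 19), 5.65 ]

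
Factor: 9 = 3^2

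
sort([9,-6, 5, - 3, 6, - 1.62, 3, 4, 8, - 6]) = [ - 6, -6 , - 3, - 1.62,3,4,5,  6,  8,9]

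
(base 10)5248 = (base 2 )1010010000000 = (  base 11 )3a41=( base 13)2509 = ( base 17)112C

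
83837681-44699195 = 39138486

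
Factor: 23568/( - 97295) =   -  2^4*3^1 *5^( - 1)*11^ ( - 1)*29^( - 1) * 61^( - 1)*491^1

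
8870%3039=2792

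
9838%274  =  248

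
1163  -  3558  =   - 2395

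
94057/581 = 161 + 516/581 = 161.89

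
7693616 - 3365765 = 4327851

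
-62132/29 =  - 62132/29 = -  2142.48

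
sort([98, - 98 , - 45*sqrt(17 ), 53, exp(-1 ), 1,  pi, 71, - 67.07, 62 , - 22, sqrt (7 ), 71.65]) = [ - 45*sqrt( 17),-98 ,  -  67.07, - 22, exp( - 1),1,sqrt(7),pi, 53, 62, 71,71.65,98]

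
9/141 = 3/47=0.06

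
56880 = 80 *711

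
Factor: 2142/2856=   3/4 = 2^ ( - 2)* 3^1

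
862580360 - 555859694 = 306720666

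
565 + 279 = 844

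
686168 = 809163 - 122995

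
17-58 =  - 41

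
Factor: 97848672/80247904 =3^1 *11^( - 1 )*227977^ ( - 1 )*1019257^1 = 3057771/2507747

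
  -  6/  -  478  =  3/239= 0.01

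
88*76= 6688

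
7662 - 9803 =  - 2141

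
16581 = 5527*3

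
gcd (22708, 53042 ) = 2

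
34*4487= 152558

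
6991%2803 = 1385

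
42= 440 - 398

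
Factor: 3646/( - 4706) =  - 13^( - 1 )*181^(-1)*1823^1 = - 1823/2353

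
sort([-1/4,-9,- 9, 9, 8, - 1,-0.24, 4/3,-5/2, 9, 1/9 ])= [-9, - 9,  -  5/2 , -1, - 1/4 , - 0.24,1/9, 4/3,8, 9,9]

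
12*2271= 27252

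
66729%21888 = 1065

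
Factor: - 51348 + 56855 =5507 = 5507^1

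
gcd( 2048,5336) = 8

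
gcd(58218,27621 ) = 93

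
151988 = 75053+76935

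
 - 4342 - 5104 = -9446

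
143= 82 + 61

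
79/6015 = 79/6015 = 0.01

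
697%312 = 73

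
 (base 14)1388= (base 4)311330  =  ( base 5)102302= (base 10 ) 3452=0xd7c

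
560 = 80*7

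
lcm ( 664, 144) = 11952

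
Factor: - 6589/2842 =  - 2^( - 1)*7^(  -  2 )*11^1 * 29^( - 1 )*599^1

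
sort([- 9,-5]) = [-9, - 5]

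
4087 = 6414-2327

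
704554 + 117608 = 822162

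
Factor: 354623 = 53^1*6691^1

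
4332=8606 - 4274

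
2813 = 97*29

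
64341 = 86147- 21806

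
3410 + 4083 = 7493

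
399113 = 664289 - 265176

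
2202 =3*734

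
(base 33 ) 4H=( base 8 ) 225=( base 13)b6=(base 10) 149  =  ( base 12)105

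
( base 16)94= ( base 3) 12111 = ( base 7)301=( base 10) 148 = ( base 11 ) 125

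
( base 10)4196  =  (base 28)59o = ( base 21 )9ah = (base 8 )10144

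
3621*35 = 126735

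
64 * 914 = 58496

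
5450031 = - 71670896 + 77120927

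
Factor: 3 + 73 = 2^2 * 19^1 = 76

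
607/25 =24+7/25= 24.28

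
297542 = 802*371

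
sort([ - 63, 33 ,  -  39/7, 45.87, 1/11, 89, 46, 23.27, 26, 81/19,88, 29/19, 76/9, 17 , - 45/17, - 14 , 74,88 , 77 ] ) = [-63, - 14,-39/7, - 45/17, 1/11, 29/19,81/19, 76/9, 17, 23.27,  26, 33,  45.87, 46, 74, 77, 88, 88, 89]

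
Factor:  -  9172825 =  - 5^2*163^1 * 2251^1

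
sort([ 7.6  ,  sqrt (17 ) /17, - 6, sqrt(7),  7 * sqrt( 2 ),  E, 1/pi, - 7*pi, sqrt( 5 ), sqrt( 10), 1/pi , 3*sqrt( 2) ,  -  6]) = [ - 7* pi, - 6, - 6,sqrt( 17 )/17, 1/pi,1/pi,sqrt( 5 ), sqrt(7), E , sqrt( 10), 3*sqrt( 2), 7.6,  7*sqrt( 2)] 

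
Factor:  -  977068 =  - 2^2*29^1*8423^1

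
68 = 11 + 57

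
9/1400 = 9/1400 = 0.01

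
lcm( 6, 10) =30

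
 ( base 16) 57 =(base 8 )127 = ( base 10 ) 87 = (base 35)2H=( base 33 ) 2L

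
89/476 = 89/476 = 0.19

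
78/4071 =26/1357  =  0.02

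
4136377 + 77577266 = 81713643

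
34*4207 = 143038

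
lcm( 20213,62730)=1819170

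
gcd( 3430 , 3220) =70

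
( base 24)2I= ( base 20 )36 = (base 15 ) 46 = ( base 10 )66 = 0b1000010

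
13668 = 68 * 201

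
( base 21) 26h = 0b10000000001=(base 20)2B5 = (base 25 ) 1G0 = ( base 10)1025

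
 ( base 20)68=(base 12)a8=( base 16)80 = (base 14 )92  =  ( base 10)128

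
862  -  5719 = - 4857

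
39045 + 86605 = 125650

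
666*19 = 12654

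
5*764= 3820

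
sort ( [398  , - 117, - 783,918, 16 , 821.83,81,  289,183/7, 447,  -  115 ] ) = [ - 783, - 117, - 115,  16,183/7, 81, 289, 398, 447, 821.83,918]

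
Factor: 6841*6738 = 2^1*3^1*1123^1*6841^1 = 46094658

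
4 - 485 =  - 481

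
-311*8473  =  - 2635103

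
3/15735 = 1/5245 = 0.00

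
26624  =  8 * 3328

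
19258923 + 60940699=80199622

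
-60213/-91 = 661  +  62/91  =  661.68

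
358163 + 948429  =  1306592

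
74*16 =1184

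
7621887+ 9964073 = 17585960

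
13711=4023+9688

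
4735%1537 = 124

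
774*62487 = 48364938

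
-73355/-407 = 180 + 95/407 =180.23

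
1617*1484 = 2399628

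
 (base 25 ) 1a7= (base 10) 882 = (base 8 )1562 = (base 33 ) QO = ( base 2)1101110010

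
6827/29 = 6827/29  =  235.41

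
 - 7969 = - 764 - 7205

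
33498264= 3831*8744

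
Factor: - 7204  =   - 2^2 *1801^1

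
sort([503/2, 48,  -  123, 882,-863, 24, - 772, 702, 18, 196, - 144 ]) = [ - 863, - 772,  -  144,  -  123, 18, 24,48,196, 503/2 , 702, 882] 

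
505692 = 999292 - 493600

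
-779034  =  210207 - 989241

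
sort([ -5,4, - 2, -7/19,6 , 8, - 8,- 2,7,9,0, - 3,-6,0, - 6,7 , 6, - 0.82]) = [ - 8, - 6,  -  6, - 5, - 3, - 2, - 2,  -  0.82,-7/19,0,0,4,6, 6, 7,  7,8,9]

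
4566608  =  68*67156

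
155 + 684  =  839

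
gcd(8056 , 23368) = 8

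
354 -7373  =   - 7019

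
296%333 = 296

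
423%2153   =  423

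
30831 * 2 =61662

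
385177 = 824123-438946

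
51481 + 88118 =139599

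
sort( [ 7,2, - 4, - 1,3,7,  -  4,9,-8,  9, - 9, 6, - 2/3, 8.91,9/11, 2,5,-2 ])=[ - 9, - 8, - 4, - 4, - 2, - 1, - 2/3,9/11,2,  2,3,5, 6 , 7, 7,8.91, 9 , 9]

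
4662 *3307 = 15417234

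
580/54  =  290/27 = 10.74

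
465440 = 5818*80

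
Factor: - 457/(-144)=2^( - 4)*3^( - 2 )*457^1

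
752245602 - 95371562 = 656874040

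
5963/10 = 5963/10 = 596.30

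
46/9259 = 46/9259 = 0.00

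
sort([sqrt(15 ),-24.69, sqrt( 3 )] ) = [- 24.69, sqrt(3 ), sqrt( 15 )] 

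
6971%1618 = 499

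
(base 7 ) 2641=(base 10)1009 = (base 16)3f1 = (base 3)1101101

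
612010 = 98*6245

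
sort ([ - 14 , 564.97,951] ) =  [ - 14,564.97 , 951 ]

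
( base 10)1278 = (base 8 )2376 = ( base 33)15O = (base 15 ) 5a3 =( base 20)33i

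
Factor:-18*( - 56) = 1008=2^4*3^2*7^1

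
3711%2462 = 1249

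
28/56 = 1/2 = 0.50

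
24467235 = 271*90285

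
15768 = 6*2628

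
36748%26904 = 9844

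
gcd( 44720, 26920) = 40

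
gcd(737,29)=1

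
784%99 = 91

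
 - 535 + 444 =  - 91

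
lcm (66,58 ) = 1914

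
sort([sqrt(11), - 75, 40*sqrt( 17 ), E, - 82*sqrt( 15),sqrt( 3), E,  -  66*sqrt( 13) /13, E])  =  [  -  82*sqrt( 15), - 75,-66*sqrt( 13)/13, sqrt( 3),  E, E, E, sqrt( 11), 40*sqrt( 17)] 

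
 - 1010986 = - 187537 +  - 823449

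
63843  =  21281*3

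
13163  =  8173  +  4990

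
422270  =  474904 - 52634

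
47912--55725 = 103637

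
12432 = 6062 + 6370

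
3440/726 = 4+268/363 = 4.74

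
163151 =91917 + 71234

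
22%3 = 1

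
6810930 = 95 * 71694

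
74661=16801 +57860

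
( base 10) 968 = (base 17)35g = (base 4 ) 33020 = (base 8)1710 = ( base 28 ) 16G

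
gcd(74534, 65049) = 1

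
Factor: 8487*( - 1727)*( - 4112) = 2^4*3^2 * 11^1*23^1*41^1*157^1 * 257^1= 60269785488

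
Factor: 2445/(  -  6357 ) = -5^1*13^( - 1)=- 5/13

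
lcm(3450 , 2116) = 158700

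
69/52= 1 + 17/52 = 1.33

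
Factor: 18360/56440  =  3^3*83^( - 1 ) = 27/83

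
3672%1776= 120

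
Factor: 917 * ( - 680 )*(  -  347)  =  2^3*5^1 * 7^1*17^1*131^1*347^1 = 216375320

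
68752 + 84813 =153565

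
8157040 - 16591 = 8140449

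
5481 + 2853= 8334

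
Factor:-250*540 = -2^3*3^3*5^4 = -  135000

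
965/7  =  137 + 6/7  =  137.86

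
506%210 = 86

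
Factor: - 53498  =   - 2^1*23^1*1163^1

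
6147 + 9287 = 15434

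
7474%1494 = 4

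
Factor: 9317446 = 2^1 * 4658723^1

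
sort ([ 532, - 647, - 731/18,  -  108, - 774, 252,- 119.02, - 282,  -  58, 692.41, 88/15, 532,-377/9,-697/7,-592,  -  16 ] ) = [-774, - 647,-592 ,-282, - 119.02, - 108,-697/7, - 58,-377/9,-731/18,-16,88/15,  252 , 532,532 , 692.41] 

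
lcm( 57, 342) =342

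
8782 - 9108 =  - 326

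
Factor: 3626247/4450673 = 3^1*29^1  *  41^ ( - 1)*41681^1*108553^( -1) 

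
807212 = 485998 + 321214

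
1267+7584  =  8851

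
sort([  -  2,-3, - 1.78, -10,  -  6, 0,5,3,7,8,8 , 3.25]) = [  -  10,-6, - 3, - 2,  -  1.78,0,3, 3.25,5,7, 8 , 8] 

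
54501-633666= -579165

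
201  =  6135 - 5934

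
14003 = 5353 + 8650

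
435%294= 141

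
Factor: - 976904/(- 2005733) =2^3*19^1*37^ (-1)  *  151^(-1 )*359^(-1)*6427^1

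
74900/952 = 2675/34 = 78.68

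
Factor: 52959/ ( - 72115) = - 3^1*5^( - 1 )*127^1 * 139^1 * 14423^( - 1)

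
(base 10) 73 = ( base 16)49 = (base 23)34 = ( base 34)25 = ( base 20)3d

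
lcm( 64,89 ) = 5696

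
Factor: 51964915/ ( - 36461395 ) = - 10392983/7292279 = - 7292279^(  -  1)*10392983^1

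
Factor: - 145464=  - 2^3*3^1 * 11^1*19^1*29^1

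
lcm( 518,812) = 30044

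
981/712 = 981/712 = 1.38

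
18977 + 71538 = 90515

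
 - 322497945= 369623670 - 692121615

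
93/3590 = 93/3590 = 0.03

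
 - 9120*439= -4003680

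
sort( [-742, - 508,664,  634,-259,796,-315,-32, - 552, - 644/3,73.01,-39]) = [ - 742,- 552,- 508, - 315, - 259,-644/3, - 39 , - 32,73.01,634,664, 796]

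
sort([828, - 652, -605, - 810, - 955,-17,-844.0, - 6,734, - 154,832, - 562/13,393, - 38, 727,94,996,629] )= [ - 955, - 844.0, - 810, - 652, - 605, - 154, - 562/13, - 38, - 17,- 6,94,393,629,727,734,828, 832,996 ] 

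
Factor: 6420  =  2^2*3^1 *5^1*107^1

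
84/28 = 3=3.00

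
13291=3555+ 9736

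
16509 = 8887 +7622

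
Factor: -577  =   - 577^1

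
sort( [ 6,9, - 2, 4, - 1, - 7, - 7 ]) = [ - 7, - 7, - 2, - 1, 4,6, 9]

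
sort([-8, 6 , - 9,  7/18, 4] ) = [-9,  -  8,  7/18, 4,6]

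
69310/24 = 2887+11/12 = 2887.92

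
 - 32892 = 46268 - 79160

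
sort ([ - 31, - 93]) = [ - 93,- 31 ] 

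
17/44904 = 17/44904 = 0.00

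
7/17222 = 7/17222 = 0.00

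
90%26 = 12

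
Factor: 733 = 733^1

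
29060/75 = 5812/15=387.47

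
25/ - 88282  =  -25/88282 = - 0.00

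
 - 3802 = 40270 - 44072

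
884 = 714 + 170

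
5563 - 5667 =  - 104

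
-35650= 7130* ( - 5)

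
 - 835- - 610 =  - 225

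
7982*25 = 199550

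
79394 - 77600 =1794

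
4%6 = 4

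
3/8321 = 3/8321 = 0.00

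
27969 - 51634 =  - 23665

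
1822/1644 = 1 + 89/822  =  1.11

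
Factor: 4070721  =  3^1*1356907^1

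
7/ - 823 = - 1 + 816/823= -0.01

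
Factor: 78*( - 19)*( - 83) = 2^1*3^1*13^1*19^1 * 83^1 = 123006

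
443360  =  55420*8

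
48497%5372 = 149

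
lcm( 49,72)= 3528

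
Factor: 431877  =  3^1*359^1*401^1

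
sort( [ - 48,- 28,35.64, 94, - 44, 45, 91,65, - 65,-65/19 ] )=[ -65,-48, - 44, - 28, - 65/19,35.64, 45,65,91,  94 ] 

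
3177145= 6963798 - 3786653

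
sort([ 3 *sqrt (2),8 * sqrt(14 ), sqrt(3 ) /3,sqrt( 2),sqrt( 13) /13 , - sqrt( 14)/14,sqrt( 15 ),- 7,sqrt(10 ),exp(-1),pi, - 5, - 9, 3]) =[ - 9, - 7,  -  5, - sqrt(14 )/14,sqrt (13 ) /13,exp( -1), sqrt(3 ) /3,sqrt( 2),3,pi,sqrt( 10),sqrt(15 ),3*sqrt ( 2), 8*sqrt(14)]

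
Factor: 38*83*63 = 198702 = 2^1*3^2*7^1*19^1*83^1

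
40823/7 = 40823/7 = 5831.86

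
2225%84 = 41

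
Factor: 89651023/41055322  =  1164299/533186 = 2^( - 1 )*23^ ( - 1)* 67^ (-1 )*173^( - 1)*653^1*1783^1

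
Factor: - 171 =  - 3^2*19^1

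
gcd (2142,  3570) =714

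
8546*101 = 863146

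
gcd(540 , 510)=30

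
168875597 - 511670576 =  - 342794979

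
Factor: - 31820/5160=-2^( - 1)*3^( - 1)*37^1 = - 37/6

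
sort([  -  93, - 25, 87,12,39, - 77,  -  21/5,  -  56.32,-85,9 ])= [ - 93, - 85  , - 77,  -  56.32,- 25, - 21/5,9,12,39,87] 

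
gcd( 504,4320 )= 72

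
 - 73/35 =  - 73/35 = - 2.09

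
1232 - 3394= -2162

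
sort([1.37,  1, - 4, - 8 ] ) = [ - 8, - 4 , 1, 1.37 ]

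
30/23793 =10/7931 = 0.00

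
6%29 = 6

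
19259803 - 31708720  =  -12448917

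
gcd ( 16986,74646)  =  6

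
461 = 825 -364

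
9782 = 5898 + 3884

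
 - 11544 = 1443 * (-8)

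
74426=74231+195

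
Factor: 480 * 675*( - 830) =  - 2^6*3^4 * 5^4  *  83^1  =  -  268920000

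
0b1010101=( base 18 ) 4D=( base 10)85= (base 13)67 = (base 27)34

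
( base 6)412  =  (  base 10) 152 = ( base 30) 52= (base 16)98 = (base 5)1102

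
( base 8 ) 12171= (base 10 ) 5241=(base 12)3049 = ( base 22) ai5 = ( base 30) 5OL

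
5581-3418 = 2163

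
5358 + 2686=8044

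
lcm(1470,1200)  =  58800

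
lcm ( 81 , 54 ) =162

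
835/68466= 835/68466 = 0.01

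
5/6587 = 5/6587 = 0.00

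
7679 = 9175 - 1496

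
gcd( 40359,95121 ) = 3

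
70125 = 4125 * 17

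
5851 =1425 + 4426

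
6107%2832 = 443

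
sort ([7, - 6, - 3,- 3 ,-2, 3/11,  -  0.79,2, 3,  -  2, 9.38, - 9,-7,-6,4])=[-9,  -  7,  -  6, - 6,  -  3,  -  3,  -  2 , - 2,  -  0.79, 3/11,  2, 3, 4, 7,9.38] 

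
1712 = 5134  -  3422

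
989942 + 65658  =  1055600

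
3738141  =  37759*99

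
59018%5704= 1978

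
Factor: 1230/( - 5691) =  - 2^1 * 5^1*7^( - 1 ) * 41^1*271^(  -  1 )=- 410/1897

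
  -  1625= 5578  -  7203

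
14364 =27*532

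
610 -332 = 278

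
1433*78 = 111774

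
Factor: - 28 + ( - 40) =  - 68=- 2^2 * 17^1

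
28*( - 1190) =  - 33320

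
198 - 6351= - 6153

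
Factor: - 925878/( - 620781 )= 308626/206927=   2^1*7^(-2)*41^( - 1) * 103^( - 1)*154313^1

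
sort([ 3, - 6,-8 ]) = [ - 8, - 6,3 ] 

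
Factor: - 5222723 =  - 11^2 * 17^1*2539^1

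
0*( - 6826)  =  0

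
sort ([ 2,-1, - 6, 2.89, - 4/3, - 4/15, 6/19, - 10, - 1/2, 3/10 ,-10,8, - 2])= [-10 , - 10,-6,-2,- 4/3, - 1,-1/2,- 4/15, 3/10, 6/19, 2 , 2.89,  8 ]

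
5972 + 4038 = 10010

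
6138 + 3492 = 9630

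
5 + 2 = 7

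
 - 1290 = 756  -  2046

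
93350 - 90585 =2765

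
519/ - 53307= - 173/17769 = - 0.01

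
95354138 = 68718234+26635904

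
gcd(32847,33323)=1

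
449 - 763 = -314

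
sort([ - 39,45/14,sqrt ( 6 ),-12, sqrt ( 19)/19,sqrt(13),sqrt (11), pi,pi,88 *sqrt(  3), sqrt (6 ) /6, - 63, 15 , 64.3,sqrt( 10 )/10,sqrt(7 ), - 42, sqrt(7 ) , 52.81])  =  [ - 63, - 42, - 39,-12,sqrt ( 19) /19,sqrt (10)/10, sqrt( 6 )/6,sqrt( 6 ),  sqrt( 7 ),sqrt ( 7) , pi, pi, 45/14, sqrt( 11 ),sqrt(13), 15,52.81,64.3, 88*sqrt(3 )]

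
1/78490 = 1/78490 = 0.00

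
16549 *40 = 661960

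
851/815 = 851/815=1.04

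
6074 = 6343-269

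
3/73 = 3/73=0.04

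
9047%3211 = 2625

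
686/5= 137  +  1/5 = 137.20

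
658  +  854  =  1512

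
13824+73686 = 87510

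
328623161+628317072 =956940233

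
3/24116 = 3/24116 = 0.00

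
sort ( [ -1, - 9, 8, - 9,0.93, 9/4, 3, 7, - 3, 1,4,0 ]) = [ - 9,-9,-3, - 1, 0, 0.93,1, 9/4, 3, 4, 7, 8 ] 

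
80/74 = 40/37= 1.08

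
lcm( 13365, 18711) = 93555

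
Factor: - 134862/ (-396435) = 2^1 * 5^( - 1 )*7^1 * 13^1* 107^( - 1 ) = 182/535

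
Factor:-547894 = -2^1 * 31^1 *8837^1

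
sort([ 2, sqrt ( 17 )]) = [ 2, sqrt(17 ) ] 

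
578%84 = 74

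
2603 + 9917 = 12520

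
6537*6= 39222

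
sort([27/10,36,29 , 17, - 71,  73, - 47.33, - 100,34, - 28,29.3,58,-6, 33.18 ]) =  [ -100, -71, - 47.33, - 28, - 6,27/10,17,29,29.3,33.18,  34,36, 58 , 73 ] 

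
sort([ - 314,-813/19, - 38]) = [ - 314,-813/19, - 38 ] 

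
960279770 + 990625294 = 1950905064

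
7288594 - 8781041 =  -1492447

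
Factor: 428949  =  3^3*15887^1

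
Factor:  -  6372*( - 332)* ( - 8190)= - 2^5*3^5*5^1  *7^1*13^1*59^1 * 83^1 = - 17325977760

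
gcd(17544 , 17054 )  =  2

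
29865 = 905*33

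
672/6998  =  336/3499 = 0.10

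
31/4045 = 31/4045  =  0.01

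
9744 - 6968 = 2776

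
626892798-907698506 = -280805708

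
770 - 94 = 676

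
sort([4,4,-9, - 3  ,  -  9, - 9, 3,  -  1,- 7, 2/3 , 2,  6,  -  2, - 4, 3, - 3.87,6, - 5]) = [ - 9, - 9,- 9,-7, -5,  -  4,  -  3.87, - 3, - 2,-1, 2/3,2, 3,  3,4, 4, 6 , 6] 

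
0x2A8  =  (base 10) 680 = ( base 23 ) 16D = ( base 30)MK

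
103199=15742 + 87457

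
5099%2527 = 45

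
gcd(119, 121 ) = 1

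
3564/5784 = 297/482= 0.62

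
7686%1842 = 318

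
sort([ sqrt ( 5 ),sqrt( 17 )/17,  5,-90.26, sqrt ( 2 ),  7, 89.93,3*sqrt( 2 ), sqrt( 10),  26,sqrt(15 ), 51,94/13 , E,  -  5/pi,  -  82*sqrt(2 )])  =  [  -  82*sqrt( 2 ), - 90.26, -5/pi,sqrt ( 17 )/17,  sqrt( 2), sqrt(5 ),  E,sqrt(10 ),sqrt(15), 3*sqrt(2 ),5,7, 94/13, 26, 51, 89.93]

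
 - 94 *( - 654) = 61476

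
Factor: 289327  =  53^2*103^1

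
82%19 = 6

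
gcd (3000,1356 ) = 12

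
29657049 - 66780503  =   - 37123454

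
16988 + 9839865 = 9856853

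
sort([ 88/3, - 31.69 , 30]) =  [- 31.69, 88/3 , 30]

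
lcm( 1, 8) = 8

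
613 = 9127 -8514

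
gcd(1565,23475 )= 1565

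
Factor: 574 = 2^1 * 7^1*41^1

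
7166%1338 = 476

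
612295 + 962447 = 1574742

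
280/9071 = 280/9071  =  0.03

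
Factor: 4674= 2^1 * 3^1 * 19^1*41^1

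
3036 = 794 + 2242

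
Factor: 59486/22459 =2^1*7^2*37^(-1) =98/37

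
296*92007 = 27234072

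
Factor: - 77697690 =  - 2^1*3^1 * 5^1*7^1*59^1* 6271^1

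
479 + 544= 1023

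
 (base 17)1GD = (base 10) 574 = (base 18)1dg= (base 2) 1000111110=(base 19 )1B4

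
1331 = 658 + 673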